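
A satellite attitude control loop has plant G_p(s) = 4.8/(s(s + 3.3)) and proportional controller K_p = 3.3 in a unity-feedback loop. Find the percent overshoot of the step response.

23.9%

The closed-loop denominator s² + 3.3s + 15.84 gives ω_n = √15.84 = 3.98 and ζ = 3.3/(2ω_n) = 0.4146.
%OS = 100·exp(−πζ/√(1−ζ²)) = 100·exp(−π·0.4146/√0.8281) = 23.9%.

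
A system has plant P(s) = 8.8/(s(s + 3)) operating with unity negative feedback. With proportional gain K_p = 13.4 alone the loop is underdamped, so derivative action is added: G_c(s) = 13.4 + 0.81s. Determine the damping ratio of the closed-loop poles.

Forward path: (13.4 + 0.81s)·8.8/(s(s+3)). The closed-loop characteristic equation is s² + (3 + 8.8·0.81)s + 8.8·13.4 = 0.
That is s² + 10.13s + 117.9 = 0, so ω_n = 10.86 rad/s and ζ = 10.13/(2·10.86) = 0.4663.

ζ = 0.466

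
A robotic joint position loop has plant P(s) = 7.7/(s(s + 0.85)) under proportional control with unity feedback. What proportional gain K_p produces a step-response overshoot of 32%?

K_p = 0.202

From %OS = 100·exp(−πζ/√(1−ζ²)) = 32%, ζ = −ln(0.32)/√(π²+ln²(0.32)) = 0.341.
Characteristic equation s² + 0.85s + 7.7K_p = 0 gives ζ = 0.85/(2√(7.7K_p)).
Setting ζ = 0.341: √(7.7K_p) = 0.85/(2·0.341) = 1.246, so K_p = 1.554/7.7 = 0.202.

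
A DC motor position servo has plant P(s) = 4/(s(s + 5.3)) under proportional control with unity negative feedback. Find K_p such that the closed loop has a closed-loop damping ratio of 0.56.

Closed-loop characteristic equation: s² + 5.3s + K_p·4 = 0.
So ω_n = √(4K_p) and 2ζω_n = 5.3, giving ζ = 5.3/(2√(4K_p)).
Setting ζ = 0.56: √(4K_p) = 5.3/(2·0.56) = 4.732, so K_p = 22.39/4 = 5.6.

K_p = 5.6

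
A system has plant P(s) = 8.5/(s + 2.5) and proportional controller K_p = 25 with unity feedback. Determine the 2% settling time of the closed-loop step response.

T_s ≈ 0.0186 s

Closed-loop transfer function: T(s) = K_p·P(s)/(1 + K_p·P(s)) = 212.5/(s + 2.5 + 212.5) = 212.5/(s + 215).
Time constant τ = 1/215 = 0.004651 s, so the 2% settling time is about 4τ = 0.0186 s.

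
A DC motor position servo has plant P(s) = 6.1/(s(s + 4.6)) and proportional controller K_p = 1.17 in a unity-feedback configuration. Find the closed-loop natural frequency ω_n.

1 + K_p·P(s) = 0 gives s² + 4.6s + 7.137 = 0.
Matching s² + 2ζω_n s + ω_n²: ω_n = √7.137 = 2.672 rad/s and 2ζω_n = 4.6, so ζ = 4.6/(2·2.672) = 0.861.

ω_n = 2.67 rad/s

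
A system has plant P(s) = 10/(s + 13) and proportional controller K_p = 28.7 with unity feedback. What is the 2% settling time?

Closed-loop transfer function: T(s) = K_p·P(s)/(1 + K_p·P(s)) = 287/(s + 13 + 287) = 287/(s + 300).
Time constant τ = 1/300 = 0.003333 s, so the 2% settling time is about 4τ = 0.0133 s.

T_s ≈ 0.0133 s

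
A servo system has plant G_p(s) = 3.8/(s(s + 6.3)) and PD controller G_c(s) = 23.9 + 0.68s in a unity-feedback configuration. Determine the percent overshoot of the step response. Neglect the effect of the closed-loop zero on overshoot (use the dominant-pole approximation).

Forward path: (23.9 + 0.68s)·3.8/(s(s+6.3)). The closed-loop characteristic equation is s² + (6.3 + 3.8·0.68)s + 3.8·23.9 = 0.
That is s² + 8.884s + 90.82 = 0, so ω_n = 9.53 rad/s and ζ = 8.884/(2·9.53) = 0.4661.
%OS = 100·exp(−πζ/√(1−ζ²)) = 19.1%.

19.1%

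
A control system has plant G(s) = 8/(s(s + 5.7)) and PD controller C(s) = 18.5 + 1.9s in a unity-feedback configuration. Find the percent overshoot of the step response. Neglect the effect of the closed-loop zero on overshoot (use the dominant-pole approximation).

Forward path: (18.5 + 1.9s)·8/(s(s+5.7)). The closed-loop characteristic equation is s² + (5.7 + 8·1.9)s + 8·18.5 = 0.
That is s² + 20.9s + 148 = 0, so ω_n = 12.17 rad/s and ζ = 20.9/(2·12.17) = 0.859.
%OS = 100·exp(−πζ/√(1−ζ²)) = 0.514%.

0.514%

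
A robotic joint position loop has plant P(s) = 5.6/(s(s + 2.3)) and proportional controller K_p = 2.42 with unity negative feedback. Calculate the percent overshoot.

Closed-loop characteristic equation: s² + 2.3s + 13.55 = 0, so ω_n = 3.681 rad/s and ζ = 2.3/(2·3.681) = 0.3124.
%OS = 100·exp(−πζ/√(1−ζ²)) = 100·exp(−π·0.3124/√0.9024) = 35.6%.

35.6%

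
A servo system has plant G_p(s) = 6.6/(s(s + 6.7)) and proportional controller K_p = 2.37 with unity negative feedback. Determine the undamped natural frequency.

ω_n = 3.95 rad/s

The closed-loop denominator is s(s+6.7) + 2.37·6.6 = s² + 6.7s + 15.64.
Matching s² + 2ζω_n s + ω_n²: ω_n = √15.64 = 3.955 rad/s and 2ζω_n = 6.7, so ζ = 6.7/(2·3.955) = 0.847.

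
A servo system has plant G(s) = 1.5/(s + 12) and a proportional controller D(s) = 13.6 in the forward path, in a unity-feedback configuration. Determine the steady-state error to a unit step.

0.37

The loop is type 0. Static position error constant K_pos = D(0)·G(0) = 13.6·0.125 = 1.7.
Steady-state error to a unit step: e_ss = 1/(1+K_pos) = 1/2.7 = 0.37.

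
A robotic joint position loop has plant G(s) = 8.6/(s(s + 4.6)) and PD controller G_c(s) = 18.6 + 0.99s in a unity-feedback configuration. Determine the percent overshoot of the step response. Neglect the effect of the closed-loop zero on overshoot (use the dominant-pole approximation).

Forward path: (18.6 + 0.99s)·8.6/(s(s+4.6)). The closed-loop characteristic equation is s² + (4.6 + 8.6·0.99)s + 8.6·18.6 = 0.
That is s² + 13.11s + 160 = 0, so ω_n = 12.65 rad/s and ζ = 13.11/(2·12.65) = 0.5184.
%OS = 100·exp(−πζ/√(1−ζ²)) = 14.9%.

14.9%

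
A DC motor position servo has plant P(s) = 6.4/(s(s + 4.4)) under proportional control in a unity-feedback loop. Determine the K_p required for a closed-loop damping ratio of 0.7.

K_p = 1.54

Closed-loop characteristic equation: s² + 4.4s + K_p·6.4 = 0.
So ω_n = √(6.4K_p) and 2ζω_n = 4.4, giving ζ = 4.4/(2√(6.4K_p)).
Setting ζ = 0.7: √(6.4K_p) = 4.4/(2·0.7) = 3.143, so K_p = 9.878/6.4 = 1.54.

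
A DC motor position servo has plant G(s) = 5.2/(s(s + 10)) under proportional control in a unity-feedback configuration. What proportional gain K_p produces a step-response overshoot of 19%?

From %OS = 100·exp(−πζ/√(1−ζ²)) = 19%, ζ = −ln(0.19)/√(π²+ln²(0.19)) = 0.4673.
Characteristic equation s² + 10s + 5.2K_p = 0 gives ζ = 10/(2√(5.2K_p)).
Setting ζ = 0.4673: √(5.2K_p) = 10/(2·0.4673) = 10.7, so K_p = 114.5/5.2 = 22.

K_p = 22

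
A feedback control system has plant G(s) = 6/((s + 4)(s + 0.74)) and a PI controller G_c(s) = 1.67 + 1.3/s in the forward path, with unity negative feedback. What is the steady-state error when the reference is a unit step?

The open loop G_c(s)G(s) has a pole at the origin (type 1), so the static position error constant is infinite and e_ss = 1/(1+∞) = 0.

0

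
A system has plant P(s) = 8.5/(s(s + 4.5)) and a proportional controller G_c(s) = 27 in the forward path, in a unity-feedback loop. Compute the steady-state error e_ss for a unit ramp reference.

The loop has one pole at the origin (type 1). Velocity error constant K_v = lim_{s→0} s·G_c(s)P(s) = 27·8.5/4.5 = 51.
Steady-state error to a unit ramp: e_ss = 1/K_v = 0.0196.

0.0196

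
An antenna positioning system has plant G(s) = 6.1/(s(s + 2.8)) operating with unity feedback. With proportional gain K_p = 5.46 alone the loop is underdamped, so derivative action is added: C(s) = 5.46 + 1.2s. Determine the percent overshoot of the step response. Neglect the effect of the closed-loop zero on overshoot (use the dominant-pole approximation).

Forward path: (5.46 + 1.2s)·6.1/(s(s+2.8)). The closed-loop characteristic equation is s² + (2.8 + 6.1·1.2)s + 6.1·5.46 = 0.
That is s² + 10.12s + 33.31 = 0, so ω_n = 5.771 rad/s and ζ = 10.12/(2·5.771) = 0.8768.
%OS = 100·exp(−πζ/√(1−ζ²)) = 0.325%.

0.325%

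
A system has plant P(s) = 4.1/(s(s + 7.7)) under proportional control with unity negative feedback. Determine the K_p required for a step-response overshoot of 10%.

K_p = 10.3

From %OS = 100·exp(−πζ/√(1−ζ²)) = 10%, ζ = −ln(0.1)/√(π²+ln²(0.1)) = 0.5912.
Characteristic equation s² + 7.7s + 4.1K_p = 0 gives ζ = 7.7/(2√(4.1K_p)).
Setting ζ = 0.5912: √(4.1K_p) = 7.7/(2·0.5912) = 6.513, so K_p = 42.41/4.1 = 10.3.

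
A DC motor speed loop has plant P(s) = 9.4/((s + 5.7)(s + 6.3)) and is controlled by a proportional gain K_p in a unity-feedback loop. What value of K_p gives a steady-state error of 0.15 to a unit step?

Steady-state error for a unit step on this type-0 loop is 1/(1 + K_p·P(0)).
P(0) = 0.2618. Require 1/(1 + K_p·0.2618) = 0.15, so 1 + 0.2618·K_p = 6.667.
K_p = (6.667 − 1)/0.2618 = 21.6.

K_p = 21.6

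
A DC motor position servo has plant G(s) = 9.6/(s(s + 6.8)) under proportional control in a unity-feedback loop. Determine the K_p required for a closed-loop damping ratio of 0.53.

Closed-loop characteristic equation: s² + 6.8s + K_p·9.6 = 0.
So ω_n = √(9.6K_p) and 2ζω_n = 6.8, giving ζ = 6.8/(2√(9.6K_p)).
Setting ζ = 0.53: √(9.6K_p) = 6.8/(2·0.53) = 6.415, so K_p = 41.15/9.6 = 4.29.

K_p = 4.29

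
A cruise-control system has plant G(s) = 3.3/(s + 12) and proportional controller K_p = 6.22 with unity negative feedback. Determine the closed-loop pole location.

Closed-loop transfer function: T(s) = K_p·G(s)/(1 + K_p·G(s)) = 20.53/(s + 12 + 20.53) = 20.53/(s + 32.53).
The closed-loop pole is at s = −32.53.

s = -32.53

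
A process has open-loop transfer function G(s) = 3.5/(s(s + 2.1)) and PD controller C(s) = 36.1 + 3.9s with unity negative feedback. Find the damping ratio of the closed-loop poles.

ζ = 0.701

Forward path: (36.1 + 3.9s)·3.5/(s(s+2.1)). The closed-loop characteristic equation is s² + (2.1 + 3.5·3.9)s + 3.5·36.1 = 0.
That is s² + 15.75s + 126.4 = 0, so ω_n = 11.24 rad/s and ζ = 15.75/(2·11.24) = 0.7006.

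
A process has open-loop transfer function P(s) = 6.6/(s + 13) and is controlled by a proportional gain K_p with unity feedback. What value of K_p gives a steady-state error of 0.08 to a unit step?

K_p = 22.7

The loop is type 0, so e_ss(step) = 1/(1 + K_pos) with K_pos = K_p·P(0).
P(0) = 0.5077. Require 1/(1 + K_p·0.5077) = 0.08, so 1 + 0.5077·K_p = 12.5.
K_p = (12.5 − 1)/0.5077 = 22.7.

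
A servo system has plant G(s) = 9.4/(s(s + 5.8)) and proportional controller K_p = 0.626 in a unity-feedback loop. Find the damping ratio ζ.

ζ = 1.2

1 + K_p·G(s) = 0 gives s² + 5.8s + 5.884 = 0.
So ω_n² = 5.884 ⇒ ω_n = 2.426 rad/s, and ζ = 5.8/(2ω_n) = 1.2.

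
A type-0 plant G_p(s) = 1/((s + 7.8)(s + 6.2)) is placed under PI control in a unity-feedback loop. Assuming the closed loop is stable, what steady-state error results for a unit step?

The PI controller's integrator makes the forward path type 1, so e_ss to a step is zero.

0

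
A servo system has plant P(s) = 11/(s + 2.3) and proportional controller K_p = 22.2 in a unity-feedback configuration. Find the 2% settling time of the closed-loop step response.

T_s ≈ 0.0162 s

Closed-loop transfer function: T(s) = K_p·P(s)/(1 + K_p·P(s)) = 244.2/(s + 2.3 + 244.2) = 244.2/(s + 246.5).
Time constant τ = 1/246.5 = 0.004057 s, so the 2% settling time is about 4τ = 0.0162 s.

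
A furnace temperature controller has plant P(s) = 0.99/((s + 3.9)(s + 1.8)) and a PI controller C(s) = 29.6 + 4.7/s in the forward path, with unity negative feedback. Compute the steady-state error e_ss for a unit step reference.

The open loop C(s)P(s) has a pole at the origin (type 1), so the static position error constant is infinite and e_ss = 1/(1+∞) = 0.

0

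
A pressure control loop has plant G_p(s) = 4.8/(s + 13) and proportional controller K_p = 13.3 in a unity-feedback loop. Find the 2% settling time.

T_s ≈ 0.0521 s

Closed-loop transfer function: T(s) = K_p·G_p(s)/(1 + K_p·G_p(s)) = 63.84/(s + 13 + 63.84) = 63.84/(s + 76.84).
Time constant τ = 1/76.84 = 0.01301 s, so the 2% settling time is about 4τ = 0.0521 s.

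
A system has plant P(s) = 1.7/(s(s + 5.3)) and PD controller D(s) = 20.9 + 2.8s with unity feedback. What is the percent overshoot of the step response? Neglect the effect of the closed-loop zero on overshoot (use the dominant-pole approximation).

0.715%

Forward path: (20.9 + 2.8s)·1.7/(s(s+5.3)). The closed-loop characteristic equation is s² + (5.3 + 1.7·2.8)s + 1.7·20.9 = 0.
That is s² + 10.06s + 35.53 = 0, so ω_n = 5.961 rad/s and ζ = 10.06/(2·5.961) = 0.8439.
%OS = 100·exp(−πζ/√(1−ζ²)) = 0.715%.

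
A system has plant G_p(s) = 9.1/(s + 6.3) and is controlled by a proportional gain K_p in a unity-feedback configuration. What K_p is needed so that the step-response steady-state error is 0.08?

K_p = 7.96

For a type-0 loop with proportional control, e_ss = 1/(1 + K_p·G_p(0)).
G_p(0) = 1.444. Require 1/(1 + K_p·1.444) = 0.08, so 1 + 1.444·K_p = 12.5.
K_p = (12.5 − 1)/1.444 = 7.96.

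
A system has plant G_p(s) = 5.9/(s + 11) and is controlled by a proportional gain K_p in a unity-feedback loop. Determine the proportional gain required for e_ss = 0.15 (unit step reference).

K_p = 10.6

The loop is type 0, so e_ss(step) = 1/(1 + K_pos) with K_pos = K_p·G_p(0).
G_p(0) = 0.5364. Require 1/(1 + K_p·0.5364) = 0.15, so 1 + 0.5364·K_p = 6.667.
K_p = (6.667 − 1)/0.5364 = 10.6.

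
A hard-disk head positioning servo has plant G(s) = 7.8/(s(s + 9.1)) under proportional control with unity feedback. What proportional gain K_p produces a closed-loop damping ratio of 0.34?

Closed-loop characteristic equation: s² + 9.1s + K_p·7.8 = 0.
So ω_n = √(7.8K_p) and 2ζω_n = 9.1, giving ζ = 9.1/(2√(7.8K_p)).
Setting ζ = 0.34: √(7.8K_p) = 9.1/(2·0.34) = 13.38, so K_p = 179.1/7.8 = 23.

K_p = 23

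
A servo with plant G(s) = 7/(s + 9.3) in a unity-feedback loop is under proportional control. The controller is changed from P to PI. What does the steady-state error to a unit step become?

The integrator makes K_pos = lim_{s→0} C(s)G(s) infinite, so e_ss = 1/(1+K_pos) = 0.

0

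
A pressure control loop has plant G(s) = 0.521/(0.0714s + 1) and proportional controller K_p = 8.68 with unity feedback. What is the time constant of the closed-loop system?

Closed loop: T(s) = K_p·G/(1+K_p·G) = 4.522/(0.0714s + 1 + 4.522), with pole at s = −(1 + 4.522)/0.0714 = −77.34.
Closed-loop time constant τ = 1/77.34 = 0.0129 s.

τ = 0.0129 s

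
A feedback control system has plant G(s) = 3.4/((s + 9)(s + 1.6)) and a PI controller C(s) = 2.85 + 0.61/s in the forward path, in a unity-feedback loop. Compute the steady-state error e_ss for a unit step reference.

0

The open loop C(s)G(s) has a pole at the origin (type 1), so the static position error constant is infinite and e_ss = 1/(1+∞) = 0.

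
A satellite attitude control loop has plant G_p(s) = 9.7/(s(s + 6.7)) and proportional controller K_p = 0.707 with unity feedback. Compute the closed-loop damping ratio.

1 + K_p·G_p(s) = 0 gives s² + 6.7s + 6.858 = 0.
So ω_n² = 6.858 ⇒ ω_n = 2.619 rad/s, and ζ = 6.7/(2ω_n) = 1.28.

ζ = 1.28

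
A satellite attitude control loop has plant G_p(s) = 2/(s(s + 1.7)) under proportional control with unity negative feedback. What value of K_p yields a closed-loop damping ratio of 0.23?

K_p = 6.83

Closed-loop characteristic equation: s² + 1.7s + K_p·2 = 0.
So ω_n = √(2K_p) and 2ζω_n = 1.7, giving ζ = 1.7/(2√(2K_p)).
Setting ζ = 0.23: √(2K_p) = 1.7/(2·0.23) = 3.696, so K_p = 13.66/2 = 6.83.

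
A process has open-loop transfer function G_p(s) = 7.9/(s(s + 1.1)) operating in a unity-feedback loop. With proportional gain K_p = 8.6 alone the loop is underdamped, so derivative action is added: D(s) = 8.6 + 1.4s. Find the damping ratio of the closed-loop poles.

Forward path: (8.6 + 1.4s)·7.9/(s(s+1.1)). The closed-loop characteristic equation is s² + (1.1 + 7.9·1.4)s + 7.9·8.6 = 0.
That is s² + 12.16s + 67.94 = 0, so ω_n = 8.243 rad/s and ζ = 12.16/(2·8.243) = 0.7376.

ζ = 0.738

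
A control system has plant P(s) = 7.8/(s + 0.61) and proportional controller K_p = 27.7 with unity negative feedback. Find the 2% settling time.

Closed-loop transfer function: T(s) = K_p·P(s)/(1 + K_p·P(s)) = 216.1/(s + 0.61 + 216.1) = 216.1/(s + 216.7).
Time constant τ = 1/216.7 = 0.004615 s, so the 2% settling time is about 4τ = 0.0185 s.

T_s ≈ 0.0185 s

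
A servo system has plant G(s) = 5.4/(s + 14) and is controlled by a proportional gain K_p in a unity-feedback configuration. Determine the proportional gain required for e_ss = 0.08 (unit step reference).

K_p = 29.8

For a type-0 loop with proportional control, e_ss = 1/(1 + K_p·G(0)).
G(0) = 0.3857. Require 1/(1 + K_p·0.3857) = 0.08, so 1 + 0.3857·K_p = 12.5.
K_p = (12.5 − 1)/0.3857 = 29.8.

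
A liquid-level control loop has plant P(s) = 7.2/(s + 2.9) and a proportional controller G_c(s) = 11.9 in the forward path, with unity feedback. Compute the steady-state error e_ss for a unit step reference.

The loop is type 0. Static position error constant K_pos = G_c(0)·P(0) = 11.9·2.483 = 29.54.
Steady-state error to a unit step: e_ss = 1/(1+K_pos) = 1/30.54 = 0.0327.

0.0327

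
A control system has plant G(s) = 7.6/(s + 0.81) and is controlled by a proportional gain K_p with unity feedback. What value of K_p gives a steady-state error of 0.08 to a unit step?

For a type-0 loop with proportional control, e_ss = 1/(1 + K_p·G(0)).
G(0) = 9.383. Require 1/(1 + K_p·9.383) = 0.08, so 1 + 9.383·K_p = 12.5.
K_p = (12.5 − 1)/9.383 = 1.23.

K_p = 1.23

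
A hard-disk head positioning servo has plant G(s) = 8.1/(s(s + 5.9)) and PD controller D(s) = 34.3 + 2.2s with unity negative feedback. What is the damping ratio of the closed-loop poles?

Forward path: (34.3 + 2.2s)·8.1/(s(s+5.9)). The closed-loop characteristic equation is s² + (5.9 + 8.1·2.2)s + 8.1·34.3 = 0.
That is s² + 23.72s + 277.8 = 0, so ω_n = 16.67 rad/s and ζ = 23.72/(2·16.67) = 0.7115.

ζ = 0.712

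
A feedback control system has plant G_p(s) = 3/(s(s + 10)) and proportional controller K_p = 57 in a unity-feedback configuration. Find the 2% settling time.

T_s ≈ 0.8 s

From 1 + K_pG_p(s) = 0: s² + 10s + 171 = 0 ⇒ ω_n = 13.08, ζ = 0.3824.
2% settling time T_s ≈ 4/(ζω_n) = 4/5 = 0.8 s.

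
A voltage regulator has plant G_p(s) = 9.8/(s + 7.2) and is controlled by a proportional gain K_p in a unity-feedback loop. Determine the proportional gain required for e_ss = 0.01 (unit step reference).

K_p = 72.7

For a type-0 loop with proportional control, e_ss = 1/(1 + K_p·G_p(0)).
G_p(0) = 1.361. Require 1/(1 + K_p·1.361) = 0.01, so 1 + 1.361·K_p = 100.
K_p = (100 − 1)/1.361 = 72.7.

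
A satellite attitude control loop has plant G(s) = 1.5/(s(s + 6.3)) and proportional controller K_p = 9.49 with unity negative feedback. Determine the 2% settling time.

T_s ≈ 1.27 s

From 1 + K_pG(s) = 0: s² + 6.3s + 14.23 = 0 ⇒ ω_n = 3.773, ζ = 0.8349.
2% settling time T_s ≈ 4/(ζω_n) = 4/3.15 = 1.27 s.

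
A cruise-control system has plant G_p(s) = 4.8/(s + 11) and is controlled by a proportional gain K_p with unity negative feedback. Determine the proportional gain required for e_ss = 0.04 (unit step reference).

K_p = 55

The loop is type 0, so e_ss(step) = 1/(1 + K_pos) with K_pos = K_p·G_p(0).
G_p(0) = 0.4364. Require 1/(1 + K_p·0.4364) = 0.04, so 1 + 0.4364·K_p = 25.
K_p = (25 − 1)/0.4364 = 55.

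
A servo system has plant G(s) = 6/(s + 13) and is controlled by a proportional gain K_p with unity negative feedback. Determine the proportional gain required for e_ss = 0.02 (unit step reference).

K_p = 106

The loop is type 0, so e_ss(step) = 1/(1 + K_pos) with K_pos = K_p·G(0).
G(0) = 0.4615. Require 1/(1 + K_p·0.4615) = 0.02, so 1 + 0.4615·K_p = 50.
K_p = (50 − 1)/0.4615 = 106.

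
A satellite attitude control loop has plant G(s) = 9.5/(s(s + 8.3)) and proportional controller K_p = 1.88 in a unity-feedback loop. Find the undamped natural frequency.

With unity feedback the closed-loop characteristic equation is s² + 8.3s + 1.88·9.5 = s² + 8.3s + 17.86 = 0.
Matching s² + 2ζω_n s + ω_n²: ω_n = √17.86 = 4.226 rad/s and 2ζω_n = 8.3, so ζ = 8.3/(2·4.226) = 0.982.

ω_n = 4.23 rad/s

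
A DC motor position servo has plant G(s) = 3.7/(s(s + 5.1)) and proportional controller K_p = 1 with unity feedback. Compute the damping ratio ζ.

ζ = 1.33

With unity feedback the closed-loop characteristic equation is s² + 5.1s + 1·3.7 = s² + 5.1s + 3.7 = 0.
So ω_n² = 3.7 ⇒ ω_n = 1.924 rad/s, and ζ = 5.1/(2ω_n) = 1.33.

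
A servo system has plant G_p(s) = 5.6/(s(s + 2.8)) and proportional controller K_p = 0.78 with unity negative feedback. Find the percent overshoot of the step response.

The closed-loop denominator s² + 2.8s + 4.368 gives ω_n = √4.368 = 2.09 and ζ = 2.8/(2ω_n) = 0.6699.
%OS = 100·exp(−πζ/√(1−ζ²)) = 100·exp(−π·0.6699/√0.5513) = 5.88%.

5.88%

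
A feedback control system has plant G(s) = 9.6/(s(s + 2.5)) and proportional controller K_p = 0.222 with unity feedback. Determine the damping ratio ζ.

With unity feedback the closed-loop characteristic equation is s² + 2.5s + 0.222·9.6 = s² + 2.5s + 2.131 = 0.
So ω_n² = 2.131 ⇒ ω_n = 1.46 rad/s, and ζ = 2.5/(2ω_n) = 0.856.

ζ = 0.856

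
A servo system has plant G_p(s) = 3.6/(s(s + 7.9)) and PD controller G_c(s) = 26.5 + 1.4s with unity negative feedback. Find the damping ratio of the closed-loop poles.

ζ = 0.662

Forward path: (26.5 + 1.4s)·3.6/(s(s+7.9)). The closed-loop characteristic equation is s² + (7.9 + 3.6·1.4)s + 3.6·26.5 = 0.
That is s² + 12.94s + 95.4 = 0, so ω_n = 9.767 rad/s and ζ = 12.94/(2·9.767) = 0.6624.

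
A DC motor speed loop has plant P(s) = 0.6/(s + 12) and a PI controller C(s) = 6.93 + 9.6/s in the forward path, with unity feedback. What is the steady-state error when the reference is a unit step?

0

The open loop C(s)P(s) has a pole at the origin (type 1), so the static position error constant is infinite and e_ss = 1/(1+∞) = 0.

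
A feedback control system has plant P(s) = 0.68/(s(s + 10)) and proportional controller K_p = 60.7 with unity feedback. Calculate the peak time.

From 1 + K_pP(s) = 0: s² + 10s + 41.28 = 0 ⇒ ω_n = 6.425, ζ = 0.7783.
Damped frequency ω_d = ω_n√(1−ζ²) = 4.034 rad/s, so peak time T_p = π/ω_d = 0.779 s.

T_p = 0.779 s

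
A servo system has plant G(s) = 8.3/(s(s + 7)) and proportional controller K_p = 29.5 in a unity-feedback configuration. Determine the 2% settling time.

From 1 + K_pG(s) = 0: s² + 7s + 244.9 = 0 ⇒ ω_n = 15.65, ζ = 0.2237.
2% settling time T_s ≈ 4/(ζω_n) = 4/3.5 = 1.14 s.

T_s ≈ 1.14 s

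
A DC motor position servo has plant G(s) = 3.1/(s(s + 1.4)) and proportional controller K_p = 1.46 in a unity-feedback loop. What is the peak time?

T_p = 1.56 s

From 1 + K_pG(s) = 0: s² + 1.4s + 4.526 = 0 ⇒ ω_n = 2.127, ζ = 0.329.
Damped frequency ω_d = ω_n√(1−ζ²) = 2.009 rad/s, so peak time T_p = π/ω_d = 1.56 s.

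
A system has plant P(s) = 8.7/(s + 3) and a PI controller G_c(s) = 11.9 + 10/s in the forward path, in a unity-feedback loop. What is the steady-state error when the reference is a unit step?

The open loop G_c(s)P(s) has a pole at the origin (type 1), so the static position error constant is infinite and e_ss = 1/(1+∞) = 0.

0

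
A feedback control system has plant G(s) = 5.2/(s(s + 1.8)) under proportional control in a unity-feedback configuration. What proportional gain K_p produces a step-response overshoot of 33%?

From %OS = 100·exp(−πζ/√(1−ζ²)) = 33%, ζ = −ln(0.33)/√(π²+ln²(0.33)) = 0.3328.
Characteristic equation s² + 1.8s + 5.2K_p = 0 gives ζ = 1.8/(2√(5.2K_p)).
Setting ζ = 0.3328: √(5.2K_p) = 1.8/(2·0.3328) = 2.704, so K_p = 7.314/5.2 = 1.41.

K_p = 1.41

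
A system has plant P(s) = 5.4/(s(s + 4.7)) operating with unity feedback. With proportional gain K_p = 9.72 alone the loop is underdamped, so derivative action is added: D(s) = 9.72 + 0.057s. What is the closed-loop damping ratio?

ζ = 0.346

Forward path: (9.72 + 0.057s)·5.4/(s(s+4.7)). The closed-loop characteristic equation is s² + (4.7 + 5.4·0.057)s + 5.4·9.72 = 0.
That is s² + 5.008s + 52.49 = 0, so ω_n = 7.245 rad/s and ζ = 5.008/(2·7.245) = 0.3456.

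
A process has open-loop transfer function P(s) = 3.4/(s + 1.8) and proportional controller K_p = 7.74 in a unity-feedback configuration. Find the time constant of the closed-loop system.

Closed-loop transfer function: T(s) = K_p·P(s)/(1 + K_p·P(s)) = 26.32/(s + 1.8 + 26.32) = 26.32/(s + 28.12).
Time constant τ = 1/28.12 = 0.0356 s.

τ = 0.0356 s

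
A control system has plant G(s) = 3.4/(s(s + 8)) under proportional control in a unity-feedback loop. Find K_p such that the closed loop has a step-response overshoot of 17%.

K_p = 19.5

From %OS = 100·exp(−πζ/√(1−ζ²)) = 17%, ζ = −ln(0.17)/√(π²+ln²(0.17)) = 0.4913.
Characteristic equation s² + 8s + 3.4K_p = 0 gives ζ = 8/(2√(3.4K_p)).
Setting ζ = 0.4913: √(3.4K_p) = 8/(2·0.4913) = 8.142, so K_p = 66.29/3.4 = 19.5.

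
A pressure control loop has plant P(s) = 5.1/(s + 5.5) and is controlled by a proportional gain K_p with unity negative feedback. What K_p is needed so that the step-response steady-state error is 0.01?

Steady-state error for a unit step on this type-0 loop is 1/(1 + K_p·P(0)).
P(0) = 0.9273. Require 1/(1 + K_p·0.9273) = 0.01, so 1 + 0.9273·K_p = 100.
K_p = (100 − 1)/0.9273 = 107.

K_p = 107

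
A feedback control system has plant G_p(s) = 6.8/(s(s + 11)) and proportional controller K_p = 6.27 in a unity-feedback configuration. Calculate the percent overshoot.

The closed-loop denominator s² + 11s + 42.64 gives ω_n = √42.64 = 6.53 and ζ = 11/(2ω_n) = 0.8423.
%OS = 100·exp(−πζ/√(1−ζ²)) = 100·exp(−π·0.8423/√0.2905) = 0.738%.

0.738%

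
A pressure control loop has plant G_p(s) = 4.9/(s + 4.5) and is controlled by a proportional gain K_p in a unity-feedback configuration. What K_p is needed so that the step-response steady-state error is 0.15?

K_p = 5.2

The loop is type 0, so e_ss(step) = 1/(1 + K_pos) with K_pos = K_p·G_p(0).
G_p(0) = 1.089. Require 1/(1 + K_p·1.089) = 0.15, so 1 + 1.089·K_p = 6.667.
K_p = (6.667 − 1)/1.089 = 5.2.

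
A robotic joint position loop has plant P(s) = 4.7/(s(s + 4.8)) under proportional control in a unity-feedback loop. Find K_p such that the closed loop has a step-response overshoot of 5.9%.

From %OS = 100·exp(−πζ/√(1−ζ²)) = 5.9%, ζ = −ln(0.059)/√(π²+ln²(0.059)) = 0.6693.
Characteristic equation s² + 4.8s + 4.7K_p = 0 gives ζ = 4.8/(2√(4.7K_p)).
Setting ζ = 0.6693: √(4.7K_p) = 4.8/(2·0.6693) = 3.586, so K_p = 12.86/4.7 = 2.74.

K_p = 2.74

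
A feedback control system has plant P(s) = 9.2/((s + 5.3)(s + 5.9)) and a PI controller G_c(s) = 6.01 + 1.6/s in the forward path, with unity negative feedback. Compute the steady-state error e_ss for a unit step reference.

0

The open loop G_c(s)P(s) has a pole at the origin (type 1), so the static position error constant is infinite and e_ss = 1/(1+∞) = 0.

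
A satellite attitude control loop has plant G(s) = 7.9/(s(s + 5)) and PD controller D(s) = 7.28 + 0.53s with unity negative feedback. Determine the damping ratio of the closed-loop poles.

ζ = 0.606

Forward path: (7.28 + 0.53s)·7.9/(s(s+5)). The closed-loop characteristic equation is s² + (5 + 7.9·0.53)s + 7.9·7.28 = 0.
That is s² + 9.187s + 57.51 = 0, so ω_n = 7.584 rad/s and ζ = 9.187/(2·7.584) = 0.6057.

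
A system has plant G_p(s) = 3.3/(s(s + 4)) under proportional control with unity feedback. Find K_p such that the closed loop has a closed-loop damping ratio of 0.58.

Closed-loop characteristic equation: s² + 4s + K_p·3.3 = 0.
So ω_n = √(3.3K_p) and 2ζω_n = 4, giving ζ = 4/(2√(3.3K_p)).
Setting ζ = 0.58: √(3.3K_p) = 4/(2·0.58) = 3.448, so K_p = 11.89/3.3 = 3.6.

K_p = 3.6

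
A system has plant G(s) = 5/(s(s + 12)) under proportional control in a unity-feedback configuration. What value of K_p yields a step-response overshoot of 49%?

K_p = 147

From %OS = 100·exp(−πζ/√(1−ζ²)) = 49%, ζ = −ln(0.49)/√(π²+ln²(0.49)) = 0.2214.
Characteristic equation s² + 12s + 5K_p = 0 gives ζ = 12/(2√(5K_p)).
Setting ζ = 0.2214: √(5K_p) = 12/(2·0.2214) = 27.1, so K_p = 734.2/5 = 147.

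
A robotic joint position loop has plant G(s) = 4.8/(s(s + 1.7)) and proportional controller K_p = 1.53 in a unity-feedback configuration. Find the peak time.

The closed-loop denominator s² + 1.7s + 7.344 gives ω_n = √7.344 = 2.71 and ζ = 1.7/(2ω_n) = 0.3137.
Damped frequency ω_d = ω_n√(1−ζ²) = 2.573 rad/s, so peak time T_p = π/ω_d = 1.22 s.

T_p = 1.22 s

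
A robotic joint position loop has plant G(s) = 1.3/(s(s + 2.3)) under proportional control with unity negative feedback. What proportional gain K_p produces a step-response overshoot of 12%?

From %OS = 100·exp(−πζ/√(1−ζ²)) = 12%, ζ = −ln(0.12)/√(π²+ln²(0.12)) = 0.5594.
Characteristic equation s² + 2.3s + 1.3K_p = 0 gives ζ = 2.3/(2√(1.3K_p)).
Setting ζ = 0.5594: √(1.3K_p) = 2.3/(2·0.5594) = 2.056, so K_p = 4.226/1.3 = 3.25.

K_p = 3.25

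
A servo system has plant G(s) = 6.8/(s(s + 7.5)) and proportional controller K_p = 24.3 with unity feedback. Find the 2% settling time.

The closed-loop denominator s² + 7.5s + 165.2 gives ω_n = √165.2 = 12.85 and ζ = 7.5/(2ω_n) = 0.2917.
2% settling time T_s ≈ 4/(ζω_n) = 4/3.75 = 1.07 s.

T_s ≈ 1.07 s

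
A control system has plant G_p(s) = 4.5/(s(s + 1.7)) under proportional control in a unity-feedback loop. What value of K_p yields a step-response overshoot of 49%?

K_p = 3.27

From %OS = 100·exp(−πζ/√(1−ζ²)) = 49%, ζ = −ln(0.49)/√(π²+ln²(0.49)) = 0.2214.
Characteristic equation s² + 1.7s + 4.5K_p = 0 gives ζ = 1.7/(2√(4.5K_p)).
Setting ζ = 0.2214: √(4.5K_p) = 1.7/(2·0.2214) = 3.839, so K_p = 14.74/4.5 = 3.27.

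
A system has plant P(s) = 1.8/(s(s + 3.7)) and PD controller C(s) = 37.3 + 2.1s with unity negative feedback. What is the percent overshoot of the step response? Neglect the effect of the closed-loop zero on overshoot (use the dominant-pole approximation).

Forward path: (37.3 + 2.1s)·1.8/(s(s+3.7)). The closed-loop characteristic equation is s² + (3.7 + 1.8·2.1)s + 1.8·37.3 = 0.
That is s² + 7.48s + 67.14 = 0, so ω_n = 8.194 rad/s and ζ = 7.48/(2·8.194) = 0.4564.
%OS = 100·exp(−πζ/√(1−ζ²)) = 20%.

20%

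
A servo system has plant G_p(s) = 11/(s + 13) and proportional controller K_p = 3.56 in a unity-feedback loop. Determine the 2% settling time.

T_s ≈ 0.0767 s

Closed-loop transfer function: T(s) = K_p·G_p(s)/(1 + K_p·G_p(s)) = 39.16/(s + 13 + 39.16) = 39.16/(s + 52.16).
Time constant τ = 1/52.16 = 0.01917 s, so the 2% settling time is about 4τ = 0.0767 s.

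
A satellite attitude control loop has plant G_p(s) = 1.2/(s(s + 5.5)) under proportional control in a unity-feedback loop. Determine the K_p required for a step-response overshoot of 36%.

From %OS = 100·exp(−πζ/√(1−ζ²)) = 36%, ζ = −ln(0.36)/√(π²+ln²(0.36)) = 0.3093.
Characteristic equation s² + 5.5s + 1.2K_p = 0 gives ζ = 5.5/(2√(1.2K_p)).
Setting ζ = 0.3093: √(1.2K_p) = 5.5/(2·0.3093) = 8.892, so K_p = 79.07/1.2 = 65.9.

K_p = 65.9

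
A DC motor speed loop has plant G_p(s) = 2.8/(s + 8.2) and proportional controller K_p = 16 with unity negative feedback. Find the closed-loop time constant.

τ = 0.0189 s

Closed-loop transfer function: T(s) = K_p·G_p(s)/(1 + K_p·G_p(s)) = 44.8/(s + 8.2 + 44.8) = 44.8/(s + 53).
Time constant τ = 1/53 = 0.0189 s.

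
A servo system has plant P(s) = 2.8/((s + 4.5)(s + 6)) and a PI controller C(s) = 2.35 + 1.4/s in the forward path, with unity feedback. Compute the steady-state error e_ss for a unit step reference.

0

The open loop C(s)P(s) has a pole at the origin (type 1), so the static position error constant is infinite and e_ss = 1/(1+∞) = 0.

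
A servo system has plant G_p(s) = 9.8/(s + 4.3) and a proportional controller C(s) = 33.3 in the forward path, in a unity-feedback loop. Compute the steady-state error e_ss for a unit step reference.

The loop is type 0. Static position error constant K_pos = C(0)·G_p(0) = 33.3·2.279 = 75.89.
Steady-state error to a unit step: e_ss = 1/(1+K_pos) = 1/76.89 = 0.013.

0.013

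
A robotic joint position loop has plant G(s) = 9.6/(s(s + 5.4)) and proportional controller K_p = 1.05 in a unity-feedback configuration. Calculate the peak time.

From 1 + K_pG(s) = 0: s² + 5.4s + 10.08 = 0 ⇒ ω_n = 3.175, ζ = 0.8504.
Damped frequency ω_d = ω_n√(1−ζ²) = 1.67 rad/s, so peak time T_p = π/ω_d = 1.88 s.

T_p = 1.88 s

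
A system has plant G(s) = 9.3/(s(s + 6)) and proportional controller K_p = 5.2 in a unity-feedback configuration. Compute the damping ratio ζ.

The closed-loop denominator is s(s+6) + 5.2·9.3 = s² + 6s + 48.36.
So ω_n² = 48.36 ⇒ ω_n = 6.954 rad/s, and ζ = 6/(2ω_n) = 0.431.

ζ = 0.431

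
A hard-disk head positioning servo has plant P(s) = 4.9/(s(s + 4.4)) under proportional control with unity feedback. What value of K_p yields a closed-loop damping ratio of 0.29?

Closed-loop characteristic equation: s² + 4.4s + K_p·4.9 = 0.
So ω_n = √(4.9K_p) and 2ζω_n = 4.4, giving ζ = 4.4/(2√(4.9K_p)).
Setting ζ = 0.29: √(4.9K_p) = 4.4/(2·0.29) = 7.586, so K_p = 57.55/4.9 = 11.7.

K_p = 11.7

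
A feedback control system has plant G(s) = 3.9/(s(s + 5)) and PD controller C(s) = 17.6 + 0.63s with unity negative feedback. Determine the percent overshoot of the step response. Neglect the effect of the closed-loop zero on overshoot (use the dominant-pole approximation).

20.5%

Forward path: (17.6 + 0.63s)·3.9/(s(s+5)). The closed-loop characteristic equation is s² + (5 + 3.9·0.63)s + 3.9·17.6 = 0.
That is s² + 7.457s + 68.64 = 0, so ω_n = 8.285 rad/s and ζ = 7.457/(2·8.285) = 0.45.
%OS = 100·exp(−πζ/√(1−ζ²)) = 20.5%.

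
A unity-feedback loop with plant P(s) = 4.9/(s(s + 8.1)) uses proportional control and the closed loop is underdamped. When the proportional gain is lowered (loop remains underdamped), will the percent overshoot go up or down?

decrease

ζ = 8.1/(2√(4.9K_p)) rises as K_p falls; higher damping means less overshoot.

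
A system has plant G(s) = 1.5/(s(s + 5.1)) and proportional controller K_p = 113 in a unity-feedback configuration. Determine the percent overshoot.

The closed-loop denominator s² + 5.1s + 169.5 gives ω_n = √169.5 = 13.02 and ζ = 5.1/(2ω_n) = 0.1959.
%OS = 100·exp(−πζ/√(1−ζ²)) = 100·exp(−π·0.1959/√0.9616) = 53.4%.

53.4%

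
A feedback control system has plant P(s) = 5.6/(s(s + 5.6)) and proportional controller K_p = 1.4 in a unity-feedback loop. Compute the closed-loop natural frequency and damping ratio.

1 + K_p·P(s) = 0 gives s² + 5.6s + 7.84 = 0.
So ω_n² = 7.84 ⇒ ω_n = 2.8 rad/s, and ζ = 5.6/(2ω_n) = 1.

ω_n = 2.8 rad/s, ζ = 1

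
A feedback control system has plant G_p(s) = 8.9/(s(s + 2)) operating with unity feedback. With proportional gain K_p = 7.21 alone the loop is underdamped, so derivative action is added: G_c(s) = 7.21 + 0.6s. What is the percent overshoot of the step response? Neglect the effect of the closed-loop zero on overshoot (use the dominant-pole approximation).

Forward path: (7.21 + 0.6s)·8.9/(s(s+2)). The closed-loop characteristic equation is s² + (2 + 8.9·0.6)s + 8.9·7.21 = 0.
That is s² + 7.34s + 64.17 = 0, so ω_n = 8.011 rad/s and ζ = 7.34/(2·8.011) = 0.4581.
%OS = 100·exp(−πζ/√(1−ζ²)) = 19.8%.

19.8%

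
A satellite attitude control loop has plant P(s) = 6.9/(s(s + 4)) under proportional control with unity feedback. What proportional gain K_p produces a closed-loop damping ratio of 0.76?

K_p = 1

Closed-loop characteristic equation: s² + 4s + K_p·6.9 = 0.
So ω_n = √(6.9K_p) and 2ζω_n = 4, giving ζ = 4/(2√(6.9K_p)).
Setting ζ = 0.76: √(6.9K_p) = 4/(2·0.76) = 2.632, so K_p = 6.925/6.9 = 1.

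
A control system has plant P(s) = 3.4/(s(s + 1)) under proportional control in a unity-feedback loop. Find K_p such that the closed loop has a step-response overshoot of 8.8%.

From %OS = 100·exp(−πζ/√(1−ζ²)) = 8.8%, ζ = −ln(0.088)/√(π²+ln²(0.088)) = 0.6119.
Characteristic equation s² + 1s + 3.4K_p = 0 gives ζ = 1/(2√(3.4K_p)).
Setting ζ = 0.6119: √(3.4K_p) = 1/(2·0.6119) = 0.8171, so K_p = 0.6677/3.4 = 0.196.

K_p = 0.196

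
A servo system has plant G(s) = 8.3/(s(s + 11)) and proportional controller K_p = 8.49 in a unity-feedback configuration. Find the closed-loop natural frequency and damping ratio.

With unity feedback the closed-loop characteristic equation is s² + 11s + 8.49·8.3 = s² + 11s + 70.47 = 0.
Matching s² + 2ζω_n s + ω_n²: ω_n = √70.47 = 8.394 rad/s and 2ζω_n = 11, so ζ = 11/(2·8.394) = 0.655.

ω_n = 8.39 rad/s, ζ = 0.655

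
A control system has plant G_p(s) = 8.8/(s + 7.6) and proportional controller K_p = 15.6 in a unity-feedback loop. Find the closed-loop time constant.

Closed-loop transfer function: T(s) = K_p·G_p(s)/(1 + K_p·G_p(s)) = 137.3/(s + 7.6 + 137.3) = 137.3/(s + 144.9).
Time constant τ = 1/144.9 = 0.0069 s.

τ = 0.0069 s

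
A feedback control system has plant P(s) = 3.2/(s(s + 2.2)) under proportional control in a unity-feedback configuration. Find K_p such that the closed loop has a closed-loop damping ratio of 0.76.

K_p = 0.655

Closed-loop characteristic equation: s² + 2.2s + K_p·3.2 = 0.
So ω_n = √(3.2K_p) and 2ζω_n = 2.2, giving ζ = 2.2/(2√(3.2K_p)).
Setting ζ = 0.76: √(3.2K_p) = 2.2/(2·0.76) = 1.447, so K_p = 2.095/3.2 = 0.655.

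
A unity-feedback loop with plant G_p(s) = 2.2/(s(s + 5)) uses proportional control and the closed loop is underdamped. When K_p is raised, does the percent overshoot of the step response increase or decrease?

ζ = 5/(2√(2.2K_p)) decreases as K_p grows; lower damping means more overshoot.

increase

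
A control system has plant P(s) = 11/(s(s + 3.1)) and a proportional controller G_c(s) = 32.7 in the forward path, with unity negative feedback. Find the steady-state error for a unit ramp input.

0.00862

The loop has one pole at the origin (type 1). Velocity error constant K_v = lim_{s→0} s·G_c(s)P(s) = 32.7·11/3.1 = 116.
Steady-state error to a unit ramp: e_ss = 1/K_v = 0.00862.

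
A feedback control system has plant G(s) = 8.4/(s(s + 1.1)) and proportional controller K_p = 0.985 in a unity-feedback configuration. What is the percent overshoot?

54.2%

Closed-loop characteristic equation: s² + 1.1s + 8.274 = 0, so ω_n = 2.876 rad/s and ζ = 1.1/(2·2.876) = 0.1912.
%OS = 100·exp(−πζ/√(1−ζ²)) = 100·exp(−π·0.1912/√0.9634) = 54.2%.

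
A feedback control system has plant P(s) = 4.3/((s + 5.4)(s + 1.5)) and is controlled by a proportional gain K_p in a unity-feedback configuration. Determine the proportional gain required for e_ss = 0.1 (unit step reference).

The loop is type 0, so e_ss(step) = 1/(1 + K_pos) with K_pos = K_p·P(0).
P(0) = 0.5309. Require 1/(1 + K_p·0.5309) = 0.1, so 1 + 0.5309·K_p = 10.
K_p = (10 − 1)/0.5309 = 17.

K_p = 17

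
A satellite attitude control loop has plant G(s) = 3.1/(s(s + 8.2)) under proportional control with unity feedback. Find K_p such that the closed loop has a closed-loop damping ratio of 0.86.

K_p = 7.33

Closed-loop characteristic equation: s² + 8.2s + K_p·3.1 = 0.
So ω_n = √(3.1K_p) and 2ζω_n = 8.2, giving ζ = 8.2/(2√(3.1K_p)).
Setting ζ = 0.86: √(3.1K_p) = 8.2/(2·0.86) = 4.767, so K_p = 22.73/3.1 = 7.33.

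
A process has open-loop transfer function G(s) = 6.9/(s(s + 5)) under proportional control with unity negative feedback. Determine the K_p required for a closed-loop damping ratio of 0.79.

K_p = 1.45

Closed-loop characteristic equation: s² + 5s + K_p·6.9 = 0.
So ω_n = √(6.9K_p) and 2ζω_n = 5, giving ζ = 5/(2√(6.9K_p)).
Setting ζ = 0.79: √(6.9K_p) = 5/(2·0.79) = 3.165, so K_p = 10.01/6.9 = 1.45.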